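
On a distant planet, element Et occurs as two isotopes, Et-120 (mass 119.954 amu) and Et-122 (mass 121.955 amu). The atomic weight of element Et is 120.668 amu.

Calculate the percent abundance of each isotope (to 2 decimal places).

With x = fraction of Et-120 (so Et-122 is 1 − x):
119.954·x + 121.955·(1 − x) = 120.668
(119.954 − 121.955)·x = 120.668 − 121.955
x = -1.287 / -2.001 = 0.64318 → 64.32% Et-120, 35.68% Et-122.

Et-120: 64.32%, Et-122: 35.68%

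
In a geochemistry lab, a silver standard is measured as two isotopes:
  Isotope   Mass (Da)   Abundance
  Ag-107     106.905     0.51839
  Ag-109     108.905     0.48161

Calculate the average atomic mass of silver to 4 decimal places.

Average mass = Σ (abundance × isotope mass) = 0.51839 × 106.905 + 0.48161 × 108.905
= 55.41848 + 52.44974 = 107.86822 Da

107.8682 Da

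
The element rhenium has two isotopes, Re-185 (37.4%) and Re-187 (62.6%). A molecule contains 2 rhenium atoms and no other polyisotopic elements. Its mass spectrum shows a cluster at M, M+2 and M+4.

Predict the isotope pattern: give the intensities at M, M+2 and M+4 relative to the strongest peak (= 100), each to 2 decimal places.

29.87 : 100.00 : 83.69

Each Re atom is independently Re-185 (p = 0.374) or Re-187 (q = 0.626); the cluster is the binomial expansion (p + q)^2.
P(M) = 0.374^2 = 0.139876
P(M+2) = 2 × 0.374^1 × 0.626^1 = 0.468248
P(M+4) = 0.626^2 = 0.391876
The M+2 peak is largest (0.468248); scaling to 100 gives 29.87 : 100.00 : 83.69.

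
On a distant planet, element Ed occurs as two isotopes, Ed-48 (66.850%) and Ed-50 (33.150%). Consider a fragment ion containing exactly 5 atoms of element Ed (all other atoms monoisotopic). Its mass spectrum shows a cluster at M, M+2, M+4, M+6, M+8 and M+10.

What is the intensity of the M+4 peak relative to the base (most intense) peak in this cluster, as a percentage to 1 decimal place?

Binomial terms of (0.66850 + 0.33150)^5: M 0.1335, M+2 0.3310, M+4 0.3283, M+6 0.1628, M+8 0.0404, M+10 0.0040 → M+2 is the base peak.
P(M+2) = C(5,1) × 0.66850^4 × 0.33150^1 = 5 × 0.19971268 × 0.3315 = 0.331024 (base)
P(M+4) = C(5,2) × 0.66850^3 × 0.33150^2 = 10 × 0.29874747 × 0.10989225 = 0.328300
Relative intensity = 0.328300 / 0.331024 × 100 = 99.2

99.2%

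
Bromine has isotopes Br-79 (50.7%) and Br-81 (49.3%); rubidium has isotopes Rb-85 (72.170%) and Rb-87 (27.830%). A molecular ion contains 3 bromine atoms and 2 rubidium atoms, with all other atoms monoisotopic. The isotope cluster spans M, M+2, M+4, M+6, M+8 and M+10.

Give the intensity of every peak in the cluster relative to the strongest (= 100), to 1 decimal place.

Bromine pattern (n=3): 0.13032384 : 0.38017547 : 0.36967753 : 0.11982316
Rubidium pattern (n=2): 0.52085089 : 0.40169822 : 0.07745089
Convolve the two distributions (both contribute in 2-u steps):
  M: 0.13032384×0.52085089 = 0.067879
  M+2: 0.13032384×0.40169822 + 0.38017547×0.52085089 = 0.250366
  M+4: 0.13032384×0.07745089 + 0.38017547×0.40169822 + 0.36967753×0.52085089 = 0.355356
  M+6: 0.38017547×0.07745089 + 0.36967753×0.40169822 + 0.11982316×0.52085089 = 0.240354
  M+8: 0.36967753×0.07745089 + 0.11982316×0.40169822 = 0.076765
  M+10: 0.11982316×0.07745089 = 0.009280
Scale to base peak (0.355356) = 100: 19.1 : 70.5 : 100.0 : 67.6 : 21.6 : 2.6

19.1 : 70.5 : 100.0 : 67.6 : 21.6 : 2.6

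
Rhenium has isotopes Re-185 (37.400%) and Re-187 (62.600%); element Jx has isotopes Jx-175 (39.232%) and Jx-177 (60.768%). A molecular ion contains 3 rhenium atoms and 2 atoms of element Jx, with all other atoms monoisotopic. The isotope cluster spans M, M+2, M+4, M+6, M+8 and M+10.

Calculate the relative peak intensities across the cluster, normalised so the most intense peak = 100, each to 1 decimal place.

Rhenium pattern (n=3): 0.05231362 : 0.26268713 : 0.43968487 : 0.24531438
Element Jx pattern (n=2): 0.15391498 : 0.47681004 : 0.36927498
Convolve the two distributions (both contribute in 2-u steps):
  M: 0.05231362×0.15391498 = 0.008052
  M+2: 0.05231362×0.47681004 + 0.26268713×0.15391498 = 0.065375
  M+4: 0.05231362×0.36927498 + 0.26268713×0.47681004 + 0.43968487×0.15391498 = 0.212244
  M+6: 0.26268713×0.36927498 + 0.43968487×0.47681004 + 0.24531438×0.15391498 = 0.344408
  M+8: 0.43968487×0.36927498 + 0.24531438×0.47681004 = 0.279333
  M+10: 0.24531438×0.36927498 = 0.090588
Scale to base peak (0.344408) = 100: 2.3 : 19.0 : 61.6 : 100.0 : 81.1 : 26.3

2.3 : 19.0 : 61.6 : 100.0 : 81.1 : 26.3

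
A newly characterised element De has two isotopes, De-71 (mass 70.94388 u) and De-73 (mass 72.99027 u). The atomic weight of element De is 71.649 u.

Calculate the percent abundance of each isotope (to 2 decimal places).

De-71: 65.54%, De-73: 34.46%

Let x be the fractional abundance of De-71; then De-73 has abundance 1 − x.
70.94388·x + 72.99027·(1 − x) = 71.649
(70.94388 − 72.99027)·x = 71.649 − 72.99027
x = -1.34127 / -2.04639 = 0.65543 → 65.54% De-71, 34.46% De-73.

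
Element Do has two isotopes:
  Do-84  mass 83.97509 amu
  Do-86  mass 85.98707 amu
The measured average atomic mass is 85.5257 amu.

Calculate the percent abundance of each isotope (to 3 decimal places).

With x = fraction of Do-84 (so Do-86 is 1 − x):
83.97509·x + 85.98707·(1 − x) = 85.5257
(83.97509 − 85.98707)·x = 85.5257 − 85.98707
x = -0.46137 / -2.01198 = 0.22931 → 22.931% Do-84, 77.069% Do-86.

Do-84: 22.931%, Do-86: 77.069%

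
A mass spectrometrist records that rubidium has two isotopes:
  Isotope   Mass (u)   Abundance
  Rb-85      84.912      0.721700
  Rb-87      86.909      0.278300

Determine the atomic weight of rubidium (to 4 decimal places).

Average mass = Σ (abundance × isotope mass) = 0.721700 × 84.912 + 0.278300 × 86.909
= 61.28099 + 24.18677 = 85.46776 u

85.4678 u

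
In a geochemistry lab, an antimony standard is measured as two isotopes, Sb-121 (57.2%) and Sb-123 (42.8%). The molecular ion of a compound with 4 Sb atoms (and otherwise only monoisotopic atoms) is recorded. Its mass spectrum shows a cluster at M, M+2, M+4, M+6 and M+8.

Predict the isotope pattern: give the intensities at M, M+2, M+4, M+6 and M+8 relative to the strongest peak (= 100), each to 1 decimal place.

29.8 : 89.1 : 100.0 : 49.9 : 9.3

Expanding (0.572 + 0.428)^4:
P(M) = 0.572^4 = 0.107049
P(M+2) = 4 × 0.572^3 × 0.428^1 = 0.320400
P(M+4) = 6 × 0.572^2 × 0.428^2 = 0.359609
P(M+6) = 4 × 0.572^1 × 0.428^3 = 0.179385
P(M+8) = 0.428^4 = 0.033556
The M+4 peak is largest (0.359609); scaling to 100 gives 29.8 : 89.1 : 100.0 : 49.9 : 9.3.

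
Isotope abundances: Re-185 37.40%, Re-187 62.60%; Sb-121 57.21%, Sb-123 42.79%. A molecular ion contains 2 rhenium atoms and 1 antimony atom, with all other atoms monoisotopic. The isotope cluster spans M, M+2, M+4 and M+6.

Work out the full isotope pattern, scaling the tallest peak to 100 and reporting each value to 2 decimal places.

Rhenium pattern (n=2): 0.139876 : 0.468248 : 0.391876
Antimony pattern (n=1): 0.5721 : 0.4279
Convolve the two distributions (both contribute in 2-u steps):
  M: 0.139876×0.5721 = 0.080023
  M+2: 0.139876×0.4279 + 0.468248×0.5721 = 0.327738
  M+4: 0.468248×0.4279 + 0.391876×0.5721 = 0.424556
  M+6: 0.391876×0.4279 = 0.167684
Scale to base peak (0.424556) = 100: 18.85 : 77.20 : 100.00 : 39.50

18.85 : 77.20 : 100.00 : 39.50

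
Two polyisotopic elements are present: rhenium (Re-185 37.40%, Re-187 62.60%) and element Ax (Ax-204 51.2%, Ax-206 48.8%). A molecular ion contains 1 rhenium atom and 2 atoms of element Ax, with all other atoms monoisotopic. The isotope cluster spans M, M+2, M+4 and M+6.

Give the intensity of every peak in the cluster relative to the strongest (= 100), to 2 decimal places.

24.40 : 87.34 : 100.00 : 37.09

Rhenium pattern (n=1): 0.3740 : 0.6260
Element Ax pattern (n=2): 0.262144 : 0.499712 : 0.238144
Convolve the two distributions (both contribute in 2-u steps):
  M: 0.3740×0.262144 = 0.098042
  M+2: 0.3740×0.499712 + 0.6260×0.262144 = 0.350994
  M+4: 0.3740×0.238144 + 0.6260×0.499712 = 0.401886
  M+6: 0.6260×0.238144 = 0.149078
Scale to base peak (0.401886) = 100: 24.40 : 87.34 : 100.00 : 37.09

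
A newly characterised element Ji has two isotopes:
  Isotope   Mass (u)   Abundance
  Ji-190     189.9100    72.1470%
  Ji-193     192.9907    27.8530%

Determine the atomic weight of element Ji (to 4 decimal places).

Weight each isotope mass by its fractional abundance: 0.721470 × 189.9100 + 0.278530 × 192.9907
= 137.01437 + 53.75370 = 190.76807 u

190.7681 u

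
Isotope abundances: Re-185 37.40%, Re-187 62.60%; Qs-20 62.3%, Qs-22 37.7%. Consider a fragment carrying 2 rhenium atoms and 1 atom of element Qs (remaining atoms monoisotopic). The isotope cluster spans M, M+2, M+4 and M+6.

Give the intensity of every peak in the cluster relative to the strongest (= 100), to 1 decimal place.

Rhenium pattern (n=2): 0.139876 : 0.468248 : 0.391876
Element Qs pattern (n=1): 0.6230 : 0.3770
Convolve the two distributions (both contribute in 2-u steps):
  M: 0.139876×0.6230 = 0.087143
  M+2: 0.139876×0.3770 + 0.468248×0.6230 = 0.344452
  M+4: 0.468248×0.3770 + 0.391876×0.6230 = 0.420668
  M+6: 0.391876×0.3770 = 0.147737
Scale to base peak (0.420668) = 100: 20.7 : 81.9 : 100.0 : 35.1

20.7 : 81.9 : 100.0 : 35.1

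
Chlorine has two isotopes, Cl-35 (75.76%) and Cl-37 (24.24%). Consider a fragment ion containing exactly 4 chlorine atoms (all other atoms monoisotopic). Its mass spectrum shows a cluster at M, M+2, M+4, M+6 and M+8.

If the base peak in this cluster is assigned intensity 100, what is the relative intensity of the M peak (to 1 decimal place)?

Binomial terms of (0.7576 + 0.2424)^4: M 0.3294, M+2 0.4216, M+4 0.2023, M+6 0.0432, M+8 0.0035 → M+2 is the base peak.
P(M+2) = C(4,1) × 0.7576^3 × 0.2424^1 = 4 × 0.4348304 × 0.2424 = 0.421612 (base)
P(M) = C(4,0) × 0.7576^4 × 0.2424^0 = 1 × 0.32942751 × 1.0000 = 0.329428
Relative intensity = 0.329428 / 0.421612 × 100 = 78.1

78.1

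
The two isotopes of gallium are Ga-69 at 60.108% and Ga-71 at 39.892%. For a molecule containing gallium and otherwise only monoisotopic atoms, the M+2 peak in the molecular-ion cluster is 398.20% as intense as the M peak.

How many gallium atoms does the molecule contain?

The M+2/M ratio from n Ga atoms is n · q/p = n · 0.39892/0.60108.
n = 3.9820 × 0.60108/0.39892 = 6.00 ≈ 6

6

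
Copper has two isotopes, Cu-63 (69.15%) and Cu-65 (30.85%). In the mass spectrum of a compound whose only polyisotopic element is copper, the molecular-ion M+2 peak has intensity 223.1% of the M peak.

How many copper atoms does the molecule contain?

5

The M+2/M ratio from n Cu atoms is n · q/p = n · 0.3085/0.6915.
n = 2.231 × 0.6915/0.3085 = 5.00 ≈ 5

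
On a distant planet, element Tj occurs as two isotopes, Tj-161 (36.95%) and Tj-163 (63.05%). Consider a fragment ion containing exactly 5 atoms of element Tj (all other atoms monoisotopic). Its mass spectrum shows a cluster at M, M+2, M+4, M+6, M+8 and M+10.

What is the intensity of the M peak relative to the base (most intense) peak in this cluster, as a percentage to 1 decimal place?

2.0%

Term probabilities: M 0.0069, M+2 0.0588, M+4 0.2005, M+6 0.3422, M+8 0.2920, M+10 0.0996. Base peak = M+6.
P(M+6) = C(5,3) × 0.3695^2 × 0.6305^3 = 10 × 0.13653025 × 0.25064282 = 0.342203 (base)
P(M) = C(5,0) × 0.3695^5 × 0.6305^0 = 1 × 0.00688767 × 1.0000 = 0.006888
Relative intensity = 0.006888 / 0.342203 × 100 = 2.0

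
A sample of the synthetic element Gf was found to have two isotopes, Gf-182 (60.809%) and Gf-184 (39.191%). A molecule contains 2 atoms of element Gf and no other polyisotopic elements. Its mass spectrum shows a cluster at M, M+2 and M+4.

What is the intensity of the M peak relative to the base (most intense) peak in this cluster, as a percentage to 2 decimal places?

77.58%

Binomial terms of (0.60809 + 0.39191)^2: M 0.3698, M+2 0.4766, M+4 0.1536 → M+2 is the base peak.
P(M+2) = C(2,1) × 0.60809^1 × 0.39191^1 = 2 × 0.60809 × 0.39191 = 0.476633 (base)
P(M) = C(2,0) × 0.60809^2 × 0.39191^0 = 1 × 0.36977345 × 1.0000 = 0.369773
Relative intensity = 0.369773 / 0.476633 × 100 = 77.58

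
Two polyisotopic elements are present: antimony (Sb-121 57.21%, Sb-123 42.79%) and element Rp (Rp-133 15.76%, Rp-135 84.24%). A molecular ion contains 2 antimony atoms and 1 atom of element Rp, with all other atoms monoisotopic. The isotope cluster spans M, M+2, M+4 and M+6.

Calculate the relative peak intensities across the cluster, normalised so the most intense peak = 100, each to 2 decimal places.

Antimony pattern (n=2): 0.32729841 : 0.48960318 : 0.18309841
Element Rp pattern (n=1): 0.1576 : 0.8424
Convolve the two distributions (both contribute in 2-u steps):
  M: 0.32729841×0.1576 = 0.051582
  M+2: 0.32729841×0.8424 + 0.48960318×0.1576 = 0.352878
  M+4: 0.48960318×0.8424 + 0.18309841×0.1576 = 0.441298
  M+6: 0.18309841×0.8424 = 0.154242
Scale to base peak (0.441298) = 100: 11.69 : 79.96 : 100.00 : 34.95

11.69 : 79.96 : 100.00 : 34.95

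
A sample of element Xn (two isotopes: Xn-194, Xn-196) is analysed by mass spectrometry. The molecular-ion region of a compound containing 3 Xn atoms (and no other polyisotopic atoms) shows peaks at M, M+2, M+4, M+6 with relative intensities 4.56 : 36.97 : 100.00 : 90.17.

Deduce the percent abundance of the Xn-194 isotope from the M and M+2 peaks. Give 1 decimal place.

27.0%

If p is the fraction of Xn that is Xn-194, then I(M+2)/I(M) = [C(3,1)·p^2·(1−p)] / p^3 = 3·(1−p)/p = 36.97/4.56 = 8.1075
(1−p)/p = 8.1075/3 = 2.7025  ⇒  p = 1/(1 + 2.7025) = 0.2701
Xn-194: 27.0%, Xn-196: 73.0%.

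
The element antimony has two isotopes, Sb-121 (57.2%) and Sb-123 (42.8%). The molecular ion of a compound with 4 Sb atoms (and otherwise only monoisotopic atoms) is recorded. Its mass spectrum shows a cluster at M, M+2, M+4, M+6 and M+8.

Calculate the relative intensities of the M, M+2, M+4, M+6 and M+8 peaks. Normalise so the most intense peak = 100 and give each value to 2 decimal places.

Each Sb atom is independently Sb-121 (p = 0.572) or Sb-123 (q = 0.428); the cluster is the binomial expansion (p + q)^4.
P(M) = 0.572^4 = 0.107049
P(M+2) = 4 × 0.572^3 × 0.428^1 = 0.320400
P(M+4) = 6 × 0.572^2 × 0.428^2 = 0.359609
P(M+6) = 4 × 0.572^1 × 0.428^3 = 0.179385
P(M+8) = 0.428^4 = 0.033556
The M+4 peak is largest (0.359609); scaling to 100 gives 29.77 : 89.10 : 100.00 : 49.88 : 9.33.

29.77 : 89.10 : 100.00 : 49.88 : 9.33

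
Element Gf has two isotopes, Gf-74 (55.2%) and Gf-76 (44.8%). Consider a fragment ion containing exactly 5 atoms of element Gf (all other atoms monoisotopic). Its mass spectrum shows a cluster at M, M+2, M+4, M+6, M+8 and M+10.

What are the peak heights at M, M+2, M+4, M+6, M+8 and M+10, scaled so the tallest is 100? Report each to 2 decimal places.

15.18 : 61.61 : 100.00 : 81.16 : 32.93 : 5.35

Expanding (0.552 + 0.448)^5:
P(M) = 0.552^5 = 0.051250
P(M+2) = 5 × 0.552^4 × 0.448^1 = 0.207972
P(M+4) = 10 × 0.552^3 × 0.448^2 = 0.337577
P(M+6) = 10 × 0.552^2 × 0.448^3 = 0.273976
P(M+8) = 5 × 0.552^1 × 0.448^4 = 0.111179
P(M+10) = 0.448^5 = 0.018046
The M+4 peak is largest (0.337577); scaling to 100 gives 15.18 : 61.61 : 100.00 : 81.16 : 32.93 : 5.35.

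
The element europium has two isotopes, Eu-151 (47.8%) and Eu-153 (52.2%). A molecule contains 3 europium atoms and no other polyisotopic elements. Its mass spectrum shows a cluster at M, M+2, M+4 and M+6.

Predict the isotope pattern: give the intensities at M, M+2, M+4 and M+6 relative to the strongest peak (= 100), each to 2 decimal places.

Expanding (0.478 + 0.522)^3:
P(M) = 0.478^3 = 0.109215
P(M+2) = 3 × 0.478^2 × 0.522^1 = 0.357806
P(M+4) = 3 × 0.478^1 × 0.522^2 = 0.390742
P(M+6) = 0.522^3 = 0.142237
The M+4 peak is largest (0.390742); scaling to 100 gives 27.95 : 91.57 : 100.00 : 36.40.

27.95 : 91.57 : 100.00 : 36.40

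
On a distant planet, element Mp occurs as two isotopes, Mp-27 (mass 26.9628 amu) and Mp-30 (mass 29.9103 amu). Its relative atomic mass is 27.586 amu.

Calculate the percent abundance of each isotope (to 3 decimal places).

Mp-27: 78.857%, Mp-30: 21.143%

With x = fraction of Mp-27 (so Mp-30 is 1 − x):
26.9628·x + 29.9103·(1 − x) = 27.586
(26.9628 − 29.9103)·x = 27.586 − 29.9103
x = -2.3243 / -2.9475 = 0.78857 → 78.857% Mp-27, 21.143% Mp-30.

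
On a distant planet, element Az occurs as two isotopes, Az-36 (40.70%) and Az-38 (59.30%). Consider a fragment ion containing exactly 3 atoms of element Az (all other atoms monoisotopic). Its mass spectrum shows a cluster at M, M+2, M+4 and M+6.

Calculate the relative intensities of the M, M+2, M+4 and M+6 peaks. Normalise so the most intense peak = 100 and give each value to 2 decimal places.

Each Az atom is independently Az-36 (p = 0.4070) or Az-38 (q = 0.5930); the cluster is the binomial expansion (p + q)^3.
P(M) = 0.4070^3 = 0.067419
P(M+2) = 3 × 0.4070^2 × 0.5930^1 = 0.294690
P(M+4) = 3 × 0.4070^1 × 0.5930^2 = 0.429363
P(M+6) = 0.5930^3 = 0.208528
The M+4 peak is largest (0.429363); scaling to 100 gives 15.70 : 68.63 : 100.00 : 48.57.

15.70 : 68.63 : 100.00 : 48.57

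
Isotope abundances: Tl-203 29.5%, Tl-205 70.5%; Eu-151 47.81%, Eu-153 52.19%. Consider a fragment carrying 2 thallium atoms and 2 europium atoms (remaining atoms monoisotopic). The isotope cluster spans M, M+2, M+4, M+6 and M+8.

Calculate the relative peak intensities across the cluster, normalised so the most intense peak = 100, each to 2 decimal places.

Thallium pattern (n=2): 0.087025 : 0.41595 : 0.497025
Europium pattern (n=2): 0.22857961 : 0.49904078 : 0.27237961
Convolve the two distributions (both contribute in 2-u steps):
  M: 0.087025×0.22857961 = 0.019892
  M+2: 0.087025×0.49904078 + 0.41595×0.22857961 = 0.138507
  M+4: 0.087025×0.27237961 + 0.41595×0.49904078 + 0.497025×0.22857961 = 0.344890
  M+6: 0.41595×0.27237961 + 0.497025×0.49904078 = 0.361332
  M+8: 0.497025×0.27237961 = 0.135379
Scale to base peak (0.361332) = 100: 5.51 : 38.33 : 95.45 : 100.00 : 37.47

5.51 : 38.33 : 95.45 : 100.00 : 37.47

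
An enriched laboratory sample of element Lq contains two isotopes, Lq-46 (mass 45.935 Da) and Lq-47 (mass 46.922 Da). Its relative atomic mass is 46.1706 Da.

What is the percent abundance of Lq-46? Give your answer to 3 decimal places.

76.130%

Writing the weighted mean with unknown fraction x of Lq-46:
45.935·x + 46.922·(1 − x) = 46.1706
(45.935 − 46.922)·x = 46.1706 − 46.922
x = -0.7514 / -0.987 = 0.76130 → 76.130% Lq-46, 23.870% Lq-47.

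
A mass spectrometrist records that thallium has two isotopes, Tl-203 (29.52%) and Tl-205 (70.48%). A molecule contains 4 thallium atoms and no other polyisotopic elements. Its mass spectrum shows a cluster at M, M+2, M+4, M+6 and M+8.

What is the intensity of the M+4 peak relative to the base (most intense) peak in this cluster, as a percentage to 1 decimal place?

62.8%

Term probabilities: M 0.0076, M+2 0.0725, M+4 0.2597, M+6 0.4134, M+8 0.2468. Base peak = M+6.
P(M+6) = C(4,3) × 0.2952^1 × 0.7048^3 = 4 × 0.2952 × 0.35010449 = 0.413403 (base)
P(M+4) = C(4,2) × 0.2952^2 × 0.7048^2 = 6 × 0.08714304 × 0.49674304 = 0.259726
Relative intensity = 0.259726 / 0.413403 × 100 = 62.8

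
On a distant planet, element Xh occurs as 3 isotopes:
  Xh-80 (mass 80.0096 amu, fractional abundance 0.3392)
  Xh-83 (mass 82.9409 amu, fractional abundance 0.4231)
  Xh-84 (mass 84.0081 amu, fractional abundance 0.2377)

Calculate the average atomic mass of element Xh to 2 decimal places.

82.20 amu

Average mass = Σ (abundance × isotope mass) = 0.3392 × 80.0096 + 0.4231 × 82.9409 + 0.2377 × 84.0081
= 27.13926 + 35.09229 + 19.96873 = 82.20028 amu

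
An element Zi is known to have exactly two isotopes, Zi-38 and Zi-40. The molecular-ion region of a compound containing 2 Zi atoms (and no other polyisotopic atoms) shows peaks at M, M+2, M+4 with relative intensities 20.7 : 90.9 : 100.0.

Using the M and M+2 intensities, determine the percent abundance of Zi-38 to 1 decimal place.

Let p = fractional abundance of Zi-38. I(M+2)/I(M) = [C(2,1)·p^1·(1−p)] / p^2 = 2·(1−p)/p = 90.9/20.7 = 4.3913
(1−p)/p = 4.3913/2 = 2.1957  ⇒  p = 1/(1 + 2.1957) = 0.3129
Zi-38: 31.3%, Zi-40: 68.7%.

31.3%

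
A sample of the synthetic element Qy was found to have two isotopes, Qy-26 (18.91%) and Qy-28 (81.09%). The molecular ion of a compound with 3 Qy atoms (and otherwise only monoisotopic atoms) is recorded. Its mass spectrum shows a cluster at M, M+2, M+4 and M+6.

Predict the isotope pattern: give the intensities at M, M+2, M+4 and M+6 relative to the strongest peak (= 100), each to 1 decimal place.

1.3 : 16.3 : 70.0 : 100.0

Expanding (0.1891 + 0.8109)^3:
P(M) = 0.1891^3 = 0.006762
P(M+2) = 3 × 0.1891^2 × 0.8109^1 = 0.086990
P(M+4) = 3 × 0.1891^1 × 0.8109^2 = 0.373033
P(M+6) = 0.8109^3 = 0.533214
The M+6 peak is largest (0.533214); scaling to 100 gives 1.3 : 16.3 : 70.0 : 100.0.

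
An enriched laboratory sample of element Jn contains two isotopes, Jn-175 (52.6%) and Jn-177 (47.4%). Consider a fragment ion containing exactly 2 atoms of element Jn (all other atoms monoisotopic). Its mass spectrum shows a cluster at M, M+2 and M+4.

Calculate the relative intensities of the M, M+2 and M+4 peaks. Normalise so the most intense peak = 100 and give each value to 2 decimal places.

55.49 : 100.00 : 45.06

Each Jn atom is independently Jn-175 (p = 0.526) or Jn-177 (q = 0.474); the cluster is the binomial expansion (p + q)^2.
P(M) = 0.526^2 = 0.276676
P(M+2) = 2 × 0.526^1 × 0.474^1 = 0.498648
P(M+4) = 0.474^2 = 0.224676
The M+2 peak is largest (0.498648); scaling to 100 gives 55.49 : 100.00 : 45.06.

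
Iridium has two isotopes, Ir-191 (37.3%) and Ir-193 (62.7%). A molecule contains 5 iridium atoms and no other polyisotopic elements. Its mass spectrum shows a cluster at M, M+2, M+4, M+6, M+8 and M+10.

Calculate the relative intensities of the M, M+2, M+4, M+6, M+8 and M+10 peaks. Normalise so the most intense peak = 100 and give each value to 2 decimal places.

The 5 Ir atoms are independent, so intensities follow the terms of (0.373 + 0.627)^5.
P(M) = 0.373^5 = 0.007220
P(M+2) = 5 × 0.373^4 × 0.627^1 = 0.060684
P(M+4) = 10 × 0.373^3 × 0.627^2 = 0.204015
P(M+6) = 10 × 0.373^2 × 0.627^3 = 0.342942
P(M+8) = 5 × 0.373^1 × 0.627^4 = 0.288237
P(M+10) = 0.627^5 = 0.096903
The M+6 peak is largest (0.342942); scaling to 100 gives 2.11 : 17.70 : 59.49 : 100.00 : 84.05 : 28.26.

2.11 : 17.70 : 59.49 : 100.00 : 84.05 : 28.26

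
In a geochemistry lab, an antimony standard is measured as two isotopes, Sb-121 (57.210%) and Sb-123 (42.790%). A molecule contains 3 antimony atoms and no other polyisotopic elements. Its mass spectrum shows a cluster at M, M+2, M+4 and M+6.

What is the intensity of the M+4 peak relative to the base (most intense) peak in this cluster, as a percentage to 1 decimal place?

74.8%

Term probabilities: M 0.1872, M+2 0.4202, M+4 0.3143, M+6 0.0783. Base peak = M+2.
P(M+2) = C(3,1) × 0.57210^2 × 0.42790^1 = 3 × 0.32729841 × 0.4279 = 0.420153 (base)
P(M+4) = C(3,2) × 0.57210^1 × 0.42790^2 = 3 × 0.5721 × 0.18309841 = 0.314252
Relative intensity = 0.314252 / 0.420153 × 100 = 74.8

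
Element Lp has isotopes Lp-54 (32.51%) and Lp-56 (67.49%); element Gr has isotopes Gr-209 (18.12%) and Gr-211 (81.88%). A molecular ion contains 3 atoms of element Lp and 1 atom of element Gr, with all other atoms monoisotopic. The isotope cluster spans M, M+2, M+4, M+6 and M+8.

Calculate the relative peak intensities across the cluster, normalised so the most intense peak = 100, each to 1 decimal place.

Element Lp pattern (n=3): 0.03435982 : 0.21399056 : 0.44423941 : 0.30741021
Element Gr pattern (n=1): 0.1812 : 0.8188
Convolve the two distributions (both contribute in 2-u steps):
  M: 0.03435982×0.1812 = 0.006226
  M+2: 0.03435982×0.8188 + 0.21399056×0.1812 = 0.066909
  M+4: 0.21399056×0.8188 + 0.44423941×0.1812 = 0.255712
  M+6: 0.44423941×0.8188 + 0.30741021×0.1812 = 0.419446
  M+8: 0.30741021×0.8188 = 0.251707
Scale to base peak (0.419446) = 100: 1.5 : 16.0 : 61.0 : 100.0 : 60.0

1.5 : 16.0 : 61.0 : 100.0 : 60.0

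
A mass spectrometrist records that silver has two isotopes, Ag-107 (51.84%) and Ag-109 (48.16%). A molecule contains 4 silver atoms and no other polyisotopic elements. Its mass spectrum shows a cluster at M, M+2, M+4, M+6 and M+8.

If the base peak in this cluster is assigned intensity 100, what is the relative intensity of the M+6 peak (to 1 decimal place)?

Binomial terms of (0.5184 + 0.4816)^4: M 0.0722, M+2 0.2684, M+4 0.3740, M+6 0.2316, M+8 0.0538 → M+4 is the base peak.
P(M+4) = C(4,2) × 0.5184^2 × 0.4816^2 = 6 × 0.26873856 × 0.23193856 = 0.373985 (base)
P(M+6) = C(4,3) × 0.5184^1 × 0.4816^3 = 4 × 0.5184 × 0.11170161 = 0.231624
Relative intensity = 0.231624 / 0.373985 × 100 = 61.9

61.9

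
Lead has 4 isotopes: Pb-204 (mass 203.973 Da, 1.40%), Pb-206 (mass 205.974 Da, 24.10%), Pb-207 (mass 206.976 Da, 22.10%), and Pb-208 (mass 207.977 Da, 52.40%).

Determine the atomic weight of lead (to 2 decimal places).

207.22 Da

Weight each isotope mass by its fractional abundance: 0.0140 × 203.973 + 0.2410 × 205.974 + 0.2210 × 206.976 + 0.5240 × 207.977
= 2.8556 + 49.6397 + 45.7417 + 108.9799 = 207.2169 Da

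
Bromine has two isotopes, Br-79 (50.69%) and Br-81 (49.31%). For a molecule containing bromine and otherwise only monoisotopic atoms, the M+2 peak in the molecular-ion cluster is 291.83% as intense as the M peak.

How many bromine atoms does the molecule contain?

For n independent Br atoms, I(M+2)/I(M) = n · (abundance Br-81) / (abundance Br-79) = n · 0.4931/0.5069.
n = 2.9183 × 0.5069/0.4931 = 3.00 ≈ 3

3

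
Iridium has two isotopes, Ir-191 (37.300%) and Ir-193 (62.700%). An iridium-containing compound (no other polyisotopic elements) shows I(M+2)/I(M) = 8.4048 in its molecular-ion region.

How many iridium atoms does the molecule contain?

For n independent Ir atoms, I(M+2)/I(M) = n · (abundance Ir-193) / (abundance Ir-191) = n · 0.62700/0.37300.
n = 8.4048 × 0.37300/0.62700 = 5.00 ≈ 5

5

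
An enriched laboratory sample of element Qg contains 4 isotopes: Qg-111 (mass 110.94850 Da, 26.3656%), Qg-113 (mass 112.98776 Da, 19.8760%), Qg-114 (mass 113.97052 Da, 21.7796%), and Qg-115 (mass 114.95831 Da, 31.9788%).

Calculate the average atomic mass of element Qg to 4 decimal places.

Average mass = Σ (abundance × isotope mass) = 0.263656 × 110.94850 + 0.198760 × 112.98776 + 0.217796 × 113.97052 + 0.319788 × 114.95831
= 29.252238 + 22.457447 + 24.822323 + 36.762288 = 113.294296 Da

113.2943 Da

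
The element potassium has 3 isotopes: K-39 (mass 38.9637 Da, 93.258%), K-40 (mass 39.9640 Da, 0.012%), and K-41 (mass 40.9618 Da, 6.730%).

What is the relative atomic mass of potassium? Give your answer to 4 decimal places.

39.0983 Da

The abundance-weighted mean is 0.93258 × 38.9637 + 0.00012 × 39.9640 + 0.06730 × 40.9618
= 36.33677 + 0.00480 + 2.75673 = 39.09830 Da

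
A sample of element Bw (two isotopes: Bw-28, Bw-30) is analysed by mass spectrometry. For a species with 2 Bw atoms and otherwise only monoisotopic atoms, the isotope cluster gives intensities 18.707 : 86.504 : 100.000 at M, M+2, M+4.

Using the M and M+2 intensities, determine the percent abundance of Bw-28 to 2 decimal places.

30.19%

Write p for the Bw-28 fraction. I(M+2)/I(M) = [C(2,1)·p^1·(1−p)] / p^2 = 2·(1−p)/p = 86.504/18.707 = 4.6242
(1−p)/p = 4.6242/2 = 2.3121  ⇒  p = 1/(1 + 2.3121) = 0.3019
Bw-28: 30.19%, Bw-30: 69.81%.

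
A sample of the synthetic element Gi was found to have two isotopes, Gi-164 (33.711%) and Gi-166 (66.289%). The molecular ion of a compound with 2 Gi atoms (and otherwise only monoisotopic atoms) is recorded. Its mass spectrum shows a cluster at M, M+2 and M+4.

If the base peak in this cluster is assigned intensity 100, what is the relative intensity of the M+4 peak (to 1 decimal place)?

(0.33711 + 0.66289)^2 gives M 0.1136, M+2 0.4469, M+4 0.4394; the largest is M+2.
P(M+2) = C(2,1) × 0.33711^1 × 0.66289^1 = 2 × 0.33711 × 0.66289 = 0.446934 (base)
P(M+4) = C(2,2) × 0.33711^0 × 0.66289^2 = 1 × 1.0000 × 0.43942315 = 0.439423
Relative intensity = 0.439423 / 0.446934 × 100 = 98.3

98.3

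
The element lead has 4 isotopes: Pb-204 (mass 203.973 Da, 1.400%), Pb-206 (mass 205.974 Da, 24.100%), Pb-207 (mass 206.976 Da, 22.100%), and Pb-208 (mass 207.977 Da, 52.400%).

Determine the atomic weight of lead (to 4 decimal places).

207.2170 Da

Ar = Σ fᵢ·mᵢ = 0.01400 × 203.973 + 0.24100 × 205.974 + 0.22100 × 206.976 + 0.52400 × 207.977
= 2.85562 + 49.63973 + 45.74170 + 108.97995 = 207.21700 Da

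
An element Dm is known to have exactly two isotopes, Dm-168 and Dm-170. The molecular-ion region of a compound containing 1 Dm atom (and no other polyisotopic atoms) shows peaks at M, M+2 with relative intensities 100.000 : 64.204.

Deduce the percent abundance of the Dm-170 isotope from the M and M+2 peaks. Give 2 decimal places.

39.10%

Write p for the Dm-168 fraction. I(M+2)/I(M) = [C(1,1)·p^0·(1−p)] / p^1 = 1·(1−p)/p = 64.204/100.000 = 0.6420
(1−p)/p = 0.6420/1 = 0.6420  ⇒  p = 1/(1 + 0.6420) = 0.6090
Dm-168: 60.90%, Dm-170: 39.10%.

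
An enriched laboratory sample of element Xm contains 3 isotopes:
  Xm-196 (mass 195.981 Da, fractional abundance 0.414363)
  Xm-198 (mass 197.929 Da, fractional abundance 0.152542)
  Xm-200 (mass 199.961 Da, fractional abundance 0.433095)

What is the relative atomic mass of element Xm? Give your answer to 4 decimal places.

Ar = Σ fᵢ·mᵢ = 0.414363 × 195.981 + 0.152542 × 197.929 + 0.433095 × 199.961
= 81.20728 + 30.19249 + 86.60211 = 198.00188 Da

198.0019 Da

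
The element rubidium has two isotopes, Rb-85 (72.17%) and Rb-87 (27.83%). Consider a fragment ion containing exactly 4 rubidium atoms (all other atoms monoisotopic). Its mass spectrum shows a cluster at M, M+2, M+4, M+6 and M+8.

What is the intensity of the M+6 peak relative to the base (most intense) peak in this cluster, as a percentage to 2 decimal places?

14.87%

Term probabilities: M 0.2713, M+2 0.4184, M+4 0.2420, M+6 0.0622, M+8 0.0060. Base peak = M+2.
P(M+2) = C(4,1) × 0.7217^3 × 0.2783^1 = 4 × 0.37589809 × 0.2783 = 0.418450 (base)
P(M+6) = C(4,3) × 0.7217^1 × 0.2783^3 = 4 × 0.7217 × 0.02155458 = 0.062224
Relative intensity = 0.062224 / 0.418450 × 100 = 14.87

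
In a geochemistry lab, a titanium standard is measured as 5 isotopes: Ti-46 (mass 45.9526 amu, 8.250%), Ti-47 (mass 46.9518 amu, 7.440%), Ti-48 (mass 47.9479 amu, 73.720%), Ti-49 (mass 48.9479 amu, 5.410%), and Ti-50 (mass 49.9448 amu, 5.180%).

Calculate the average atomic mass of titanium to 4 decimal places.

47.8667 amu

Average mass = Σ (abundance × isotope mass) = 0.08250 × 45.9526 + 0.07440 × 46.9518 + 0.73720 × 47.9479 + 0.05410 × 48.9479 + 0.05180 × 49.9448
= 3.79109 + 3.49321 + 35.34719 + 2.64808 + 2.58714 = 47.86671 amu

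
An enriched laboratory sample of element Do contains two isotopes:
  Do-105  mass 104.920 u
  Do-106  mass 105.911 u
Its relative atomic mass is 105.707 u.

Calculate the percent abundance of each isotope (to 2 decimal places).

Writing the weighted mean with unknown fraction x of Do-105:
104.920·x + 105.911·(1 − x) = 105.707
(104.920 − 105.911)·x = 105.707 − 105.911
x = -0.204 / -0.991 = 0.20585 → 20.59% Do-105, 79.41% Do-106.

Do-105: 20.59%, Do-106: 79.41%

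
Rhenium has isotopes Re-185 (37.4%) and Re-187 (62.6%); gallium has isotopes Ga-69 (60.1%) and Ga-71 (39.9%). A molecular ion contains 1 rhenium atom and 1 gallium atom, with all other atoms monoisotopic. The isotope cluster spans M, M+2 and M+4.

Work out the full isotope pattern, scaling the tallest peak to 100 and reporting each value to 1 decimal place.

42.8 : 100.0 : 47.5

Rhenium pattern (n=1): 0.3740 : 0.6260
Gallium pattern (n=1): 0.6010 : 0.3990
Convolve the two distributions (both contribute in 2-u steps):
  M: 0.3740×0.6010 = 0.224774
  M+2: 0.3740×0.3990 + 0.6260×0.6010 = 0.525452
  M+4: 0.6260×0.3990 = 0.249774
Scale to base peak (0.525452) = 100: 42.8 : 100.0 : 47.5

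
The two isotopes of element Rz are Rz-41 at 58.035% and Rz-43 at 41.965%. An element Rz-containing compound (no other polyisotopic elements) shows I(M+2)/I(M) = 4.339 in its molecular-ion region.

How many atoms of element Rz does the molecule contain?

6

The M+2/M ratio from n Rz atoms is n · q/p = n · 0.41965/0.58035.
n = 4.339 × 0.58035/0.41965 = 6.00 ≈ 6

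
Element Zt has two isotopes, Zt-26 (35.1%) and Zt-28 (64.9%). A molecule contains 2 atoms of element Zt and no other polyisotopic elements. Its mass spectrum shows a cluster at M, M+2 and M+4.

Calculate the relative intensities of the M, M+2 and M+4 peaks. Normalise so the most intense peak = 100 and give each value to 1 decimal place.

27.0 : 100.0 : 92.5

Each Zt atom is independently Zt-26 (p = 0.351) or Zt-28 (q = 0.649); the cluster is the binomial expansion (p + q)^2.
P(M) = 0.351^2 = 0.123201
P(M+2) = 2 × 0.351^1 × 0.649^1 = 0.455598
P(M+4) = 0.649^2 = 0.421201
The M+2 peak is largest (0.455598); scaling to 100 gives 27.0 : 100.0 : 92.5.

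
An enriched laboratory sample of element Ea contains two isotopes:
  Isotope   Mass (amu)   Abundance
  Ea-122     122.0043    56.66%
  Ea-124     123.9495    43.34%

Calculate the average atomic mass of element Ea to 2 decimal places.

Weight each isotope mass by its fractional abundance: 0.5666 × 122.0043 + 0.4334 × 123.9495
= 69.12764 + 53.71971 = 122.84735 amu

122.85 amu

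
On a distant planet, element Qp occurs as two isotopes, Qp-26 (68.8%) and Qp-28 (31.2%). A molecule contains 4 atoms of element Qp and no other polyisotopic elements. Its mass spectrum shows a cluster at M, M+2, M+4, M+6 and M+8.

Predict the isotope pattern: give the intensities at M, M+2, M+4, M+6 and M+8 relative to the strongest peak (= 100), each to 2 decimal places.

55.13 : 100.00 : 68.02 : 20.57 : 2.33

Expanding (0.688 + 0.312)^4:
P(M) = 0.688^4 = 0.224055
P(M+2) = 4 × 0.688^3 × 0.312^1 = 0.406425
P(M+4) = 6 × 0.688^2 × 0.312^2 = 0.276463
P(M+6) = 4 × 0.688^1 × 0.312^3 = 0.083582
P(M+8) = 0.312^4 = 0.009476
The M+2 peak is largest (0.406425); scaling to 100 gives 55.13 : 100.00 : 68.02 : 20.57 : 2.33.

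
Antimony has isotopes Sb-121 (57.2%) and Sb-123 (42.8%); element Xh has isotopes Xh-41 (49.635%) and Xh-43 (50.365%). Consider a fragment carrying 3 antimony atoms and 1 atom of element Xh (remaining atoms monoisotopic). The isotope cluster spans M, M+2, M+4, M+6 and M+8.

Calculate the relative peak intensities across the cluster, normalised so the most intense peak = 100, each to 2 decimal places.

25.27 : 82.36 : 100.00 : 53.65 : 10.74

Antimony pattern (n=3): 0.18714925 : 0.42010426 : 0.31434374 : 0.07840275
Element Xh pattern (n=1): 0.49635 : 0.50365
Convolve the two distributions (both contribute in 2-u steps):
  M: 0.18714925×0.49635 = 0.092892
  M+2: 0.18714925×0.50365 + 0.42010426×0.49635 = 0.302776
  M+4: 0.42010426×0.50365 + 0.31434374×0.49635 = 0.367610
  M+6: 0.31434374×0.50365 + 0.07840275×0.49635 = 0.197234
  M+8: 0.07840275×0.50365 = 0.039488
Scale to base peak (0.367610) = 100: 25.27 : 82.36 : 100.00 : 53.65 : 10.74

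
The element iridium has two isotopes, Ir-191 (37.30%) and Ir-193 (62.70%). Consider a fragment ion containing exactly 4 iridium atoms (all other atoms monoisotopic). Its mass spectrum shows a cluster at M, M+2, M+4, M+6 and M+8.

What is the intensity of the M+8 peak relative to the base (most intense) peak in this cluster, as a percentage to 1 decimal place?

42.0%

Binomial terms of (0.3730 + 0.6270)^4: M 0.0194, M+2 0.1302, M+4 0.3282, M+6 0.3678, M+8 0.1546 → M+6 is the base peak.
P(M+6) = C(4,3) × 0.3730^1 × 0.6270^3 = 4 × 0.3730 × 0.24649188 = 0.367766 (base)
P(M+8) = C(4,4) × 0.3730^0 × 0.6270^4 = 1 × 1.0000 × 0.15455041 = 0.154550
Relative intensity = 0.154550 / 0.367766 × 100 = 42.0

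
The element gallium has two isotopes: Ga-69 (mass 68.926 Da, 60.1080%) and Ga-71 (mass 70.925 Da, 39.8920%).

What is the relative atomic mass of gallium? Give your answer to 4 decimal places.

69.7234 Da

The abundance-weighted mean is 0.601080 × 68.926 + 0.398920 × 70.925
= 41.43004 + 28.29340 = 69.72344 Da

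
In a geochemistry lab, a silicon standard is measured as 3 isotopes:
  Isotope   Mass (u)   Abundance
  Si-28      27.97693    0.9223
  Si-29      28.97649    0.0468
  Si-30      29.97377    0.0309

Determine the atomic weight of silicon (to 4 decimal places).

28.0854 u

Average mass = Σ (abundance × isotope mass) = 0.9223 × 27.97693 + 0.0468 × 28.97649 + 0.0309 × 29.97377
= 25.803123 + 1.356100 + 0.926189 = 28.085412 u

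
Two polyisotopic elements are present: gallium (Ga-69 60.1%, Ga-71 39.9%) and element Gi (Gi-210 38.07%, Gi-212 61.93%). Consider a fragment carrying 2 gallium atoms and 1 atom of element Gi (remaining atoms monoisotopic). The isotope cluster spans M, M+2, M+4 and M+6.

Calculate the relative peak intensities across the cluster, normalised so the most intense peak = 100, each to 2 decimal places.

Gallium pattern (n=2): 0.361201 : 0.479598 : 0.159201
Element Gi pattern (n=1): 0.3807 : 0.6193
Convolve the two distributions (both contribute in 2-u steps):
  M: 0.361201×0.3807 = 0.137509
  M+2: 0.361201×0.6193 + 0.479598×0.3807 = 0.406275
  M+4: 0.479598×0.6193 + 0.159201×0.3807 = 0.357623
  M+6: 0.159201×0.6193 = 0.098593
Scale to base peak (0.406275) = 100: 33.85 : 100.00 : 88.02 : 24.27

33.85 : 100.00 : 88.02 : 24.27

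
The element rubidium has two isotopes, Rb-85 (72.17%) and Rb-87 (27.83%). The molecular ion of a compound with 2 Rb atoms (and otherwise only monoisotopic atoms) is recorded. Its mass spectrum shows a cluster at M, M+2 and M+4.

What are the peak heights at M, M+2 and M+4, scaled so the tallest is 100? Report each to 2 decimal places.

The 2 Rb atoms are independent, so intensities follow the terms of (0.7217 + 0.2783)^2.
P(M) = 0.7217^2 = 0.520851
P(M+2) = 2 × 0.7217^1 × 0.2783^1 = 0.401698
P(M+4) = 0.2783^2 = 0.077451
The M peak is largest (0.520851); scaling to 100 gives 100.00 : 77.12 : 14.87.

100.00 : 77.12 : 14.87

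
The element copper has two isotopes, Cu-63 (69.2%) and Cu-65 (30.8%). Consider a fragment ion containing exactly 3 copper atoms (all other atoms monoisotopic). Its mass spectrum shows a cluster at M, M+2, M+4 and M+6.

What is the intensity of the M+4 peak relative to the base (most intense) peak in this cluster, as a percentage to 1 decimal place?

(0.692 + 0.308)^3 gives M 0.3314, M+2 0.4425, M+4 0.1969, M+6 0.0292; the largest is M+2.
P(M+2) = C(3,1) × 0.692^2 × 0.308^1 = 3 × 0.478864 × 0.3080 = 0.442470 (base)
P(M+4) = C(3,2) × 0.692^1 × 0.308^2 = 3 × 0.6920 × 0.094864 = 0.196938
Relative intensity = 0.196938 / 0.442470 × 100 = 44.5

44.5%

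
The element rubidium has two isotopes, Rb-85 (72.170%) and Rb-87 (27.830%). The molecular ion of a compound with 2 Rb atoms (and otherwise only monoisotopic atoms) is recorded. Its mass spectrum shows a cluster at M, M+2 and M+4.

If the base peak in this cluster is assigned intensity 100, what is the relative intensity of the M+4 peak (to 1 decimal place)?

14.9

Binomial terms of (0.72170 + 0.27830)^2: M 0.5209, M+2 0.4017, M+4 0.0775 → M is the base peak.
P(M) = C(2,0) × 0.72170^2 × 0.27830^0 = 1 × 0.52085089 × 1.0000 = 0.520851 (base)
P(M+4) = C(2,2) × 0.72170^0 × 0.27830^2 = 1 × 1.0000 × 0.07745089 = 0.077451
Relative intensity = 0.077451 / 0.520851 × 100 = 14.9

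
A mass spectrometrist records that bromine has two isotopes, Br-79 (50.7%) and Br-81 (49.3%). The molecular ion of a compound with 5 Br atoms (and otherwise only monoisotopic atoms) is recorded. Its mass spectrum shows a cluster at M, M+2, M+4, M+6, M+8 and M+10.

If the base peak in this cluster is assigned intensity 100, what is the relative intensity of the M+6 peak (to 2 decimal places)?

97.24

Term probabilities: M 0.0335, M+2 0.1629, M+4 0.3168, M+6 0.3080, M+8 0.1497, M+10 0.0291. Base peak = M+4.
P(M+4) = C(5,2) × 0.507^3 × 0.493^2 = 10 × 0.13032384 × 0.243049 = 0.316751 (base)
P(M+6) = C(5,3) × 0.507^2 × 0.493^3 = 10 × 0.257049 × 0.11982316 = 0.308004
Relative intensity = 0.308004 / 0.316751 × 100 = 97.24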